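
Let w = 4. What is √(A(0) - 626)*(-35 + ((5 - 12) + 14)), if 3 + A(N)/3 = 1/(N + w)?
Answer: -14*I*√2537 ≈ -705.16*I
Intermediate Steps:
A(N) = -9 + 3/(4 + N) (A(N) = -9 + 3/(N + 4) = -9 + 3/(4 + N))
√(A(0) - 626)*(-35 + ((5 - 12) + 14)) = √(3*(-11 - 3*0)/(4 + 0) - 626)*(-35 + ((5 - 12) + 14)) = √(3*(-11 + 0)/4 - 626)*(-35 + (-7 + 14)) = √(3*(¼)*(-11) - 626)*(-35 + 7) = √(-33/4 - 626)*(-28) = √(-2537/4)*(-28) = (I*√2537/2)*(-28) = -14*I*√2537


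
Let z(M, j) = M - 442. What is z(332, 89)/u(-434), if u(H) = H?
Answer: 55/217 ≈ 0.25346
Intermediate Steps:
z(M, j) = -442 + M
z(332, 89)/u(-434) = (-442 + 332)/(-434) = -110*(-1/434) = 55/217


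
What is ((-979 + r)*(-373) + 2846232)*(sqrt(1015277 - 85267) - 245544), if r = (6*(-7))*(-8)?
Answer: -757766217624 + 3086071*sqrt(930010) ≈ -7.5479e+11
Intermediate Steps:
r = 336 (r = -42*(-8) = 336)
((-979 + r)*(-373) + 2846232)*(sqrt(1015277 - 85267) - 245544) = ((-979 + 336)*(-373) + 2846232)*(sqrt(1015277 - 85267) - 245544) = (-643*(-373) + 2846232)*(sqrt(930010) - 245544) = (239839 + 2846232)*(-245544 + sqrt(930010)) = 3086071*(-245544 + sqrt(930010)) = -757766217624 + 3086071*sqrt(930010)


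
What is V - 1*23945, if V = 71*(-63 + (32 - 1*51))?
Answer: -29767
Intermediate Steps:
V = -5822 (V = 71*(-63 + (32 - 51)) = 71*(-63 - 19) = 71*(-82) = -5822)
V - 1*23945 = -5822 - 1*23945 = -5822 - 23945 = -29767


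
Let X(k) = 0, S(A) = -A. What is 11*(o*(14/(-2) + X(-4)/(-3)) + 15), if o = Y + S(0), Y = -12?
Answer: 1089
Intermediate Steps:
o = -12 (o = -12 - 1*0 = -12 + 0 = -12)
11*(o*(14/(-2) + X(-4)/(-3)) + 15) = 11*(-12*(14/(-2) + 0/(-3)) + 15) = 11*(-12*(14*(-½) + 0*(-⅓)) + 15) = 11*(-12*(-7 + 0) + 15) = 11*(-12*(-7) + 15) = 11*(84 + 15) = 11*99 = 1089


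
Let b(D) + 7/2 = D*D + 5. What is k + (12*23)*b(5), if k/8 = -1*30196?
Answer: -234254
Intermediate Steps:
b(D) = 3/2 + D² (b(D) = -7/2 + (D*D + 5) = -7/2 + (D² + 5) = -7/2 + (5 + D²) = 3/2 + D²)
k = -241568 (k = 8*(-1*30196) = 8*(-30196) = -241568)
k + (12*23)*b(5) = -241568 + (12*23)*(3/2 + 5²) = -241568 + 276*(3/2 + 25) = -241568 + 276*(53/2) = -241568 + 7314 = -234254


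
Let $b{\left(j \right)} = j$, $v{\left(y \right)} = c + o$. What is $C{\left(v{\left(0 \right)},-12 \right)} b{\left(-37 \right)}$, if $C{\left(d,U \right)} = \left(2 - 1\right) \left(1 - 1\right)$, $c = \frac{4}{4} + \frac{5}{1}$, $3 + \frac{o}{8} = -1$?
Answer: $0$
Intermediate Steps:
$o = -32$ ($o = -24 + 8 \left(-1\right) = -24 - 8 = -32$)
$c = 6$ ($c = 4 \cdot \frac{1}{4} + 5 \cdot 1 = 1 + 5 = 6$)
$v{\left(y \right)} = -26$ ($v{\left(y \right)} = 6 - 32 = -26$)
$C{\left(d,U \right)} = 0$ ($C{\left(d,U \right)} = 1 \cdot 0 = 0$)
$C{\left(v{\left(0 \right)},-12 \right)} b{\left(-37 \right)} = 0 \left(-37\right) = 0$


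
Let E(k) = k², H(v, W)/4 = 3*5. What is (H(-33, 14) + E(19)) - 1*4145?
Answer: -3724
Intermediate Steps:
H(v, W) = 60 (H(v, W) = 4*(3*5) = 4*15 = 60)
(H(-33, 14) + E(19)) - 1*4145 = (60 + 19²) - 1*4145 = (60 + 361) - 4145 = 421 - 4145 = -3724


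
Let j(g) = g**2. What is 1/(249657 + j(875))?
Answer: 1/1015282 ≈ 9.8495e-7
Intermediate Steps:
1/(249657 + j(875)) = 1/(249657 + 875**2) = 1/(249657 + 765625) = 1/1015282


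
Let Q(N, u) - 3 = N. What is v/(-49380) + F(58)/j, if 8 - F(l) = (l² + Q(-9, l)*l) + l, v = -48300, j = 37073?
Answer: 27320447/30511079 ≈ 0.89543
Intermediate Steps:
Q(N, u) = 3 + N
F(l) = 8 - l² + 5*l (F(l) = 8 - ((l² + (3 - 9)*l) + l) = 8 - ((l² - 6*l) + l) = 8 - (l² - 5*l) = 8 + (-l² + 5*l) = 8 - l² + 5*l)
v/(-49380) + F(58)/j = -48300/(-49380) + (8 - 1*58² + 5*58)/37073 = -48300*(-1/49380) + (8 - 1*3364 + 290)*(1/37073) = 805/823 + (8 - 3364 + 290)*(1/37073) = 805/823 - 3066*1/37073 = 805/823 - 3066/37073 = 27320447/30511079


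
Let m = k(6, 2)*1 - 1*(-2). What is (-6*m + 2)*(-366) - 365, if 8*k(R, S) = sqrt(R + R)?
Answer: 3295 + 549*sqrt(3) ≈ 4245.9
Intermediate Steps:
k(R, S) = sqrt(2)*sqrt(R)/8 (k(R, S) = sqrt(R + R)/8 = sqrt(2*R)/8 = (sqrt(2)*sqrt(R))/8 = sqrt(2)*sqrt(R)/8)
m = 2 + sqrt(3)/4 (m = (sqrt(2)*sqrt(6)/8)*1 - 1*(-2) = (sqrt(3)/4)*1 + 2 = sqrt(3)/4 + 2 = 2 + sqrt(3)/4 ≈ 2.4330)
(-6*m + 2)*(-366) - 365 = (-6*(2 + sqrt(3)/4) + 2)*(-366) - 365 = ((-12 - 3*sqrt(3)/2) + 2)*(-366) - 365 = (-10 - 3*sqrt(3)/2)*(-366) - 365 = (3660 + 549*sqrt(3)) - 365 = 3295 + 549*sqrt(3)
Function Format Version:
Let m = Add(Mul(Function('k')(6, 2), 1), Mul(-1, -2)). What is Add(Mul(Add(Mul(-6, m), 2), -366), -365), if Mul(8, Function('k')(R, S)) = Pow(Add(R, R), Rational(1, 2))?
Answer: Add(3295, Mul(549, Pow(3, Rational(1, 2)))) ≈ 4245.9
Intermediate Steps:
Function('k')(R, S) = Mul(Rational(1, 8), Pow(2, Rational(1, 2)), Pow(R, Rational(1, 2))) (Function('k')(R, S) = Mul(Rational(1, 8), Pow(Add(R, R), Rational(1, 2))) = Mul(Rational(1, 8), Pow(Mul(2, R), Rational(1, 2))) = Mul(Rational(1, 8), Mul(Pow(2, Rational(1, 2)), Pow(R, Rational(1, 2)))) = Mul(Rational(1, 8), Pow(2, Rational(1, 2)), Pow(R, Rational(1, 2))))
m = Add(2, Mul(Rational(1, 4), Pow(3, Rational(1, 2)))) (m = Add(Mul(Mul(Rational(1, 8), Pow(2, Rational(1, 2)), Pow(6, Rational(1, 2))), 1), Mul(-1, -2)) = Add(Mul(Mul(Rational(1, 4), Pow(3, Rational(1, 2))), 1), 2) = Add(Mul(Rational(1, 4), Pow(3, Rational(1, 2))), 2) = Add(2, Mul(Rational(1, 4), Pow(3, Rational(1, 2)))) ≈ 2.4330)
Add(Mul(Add(Mul(-6, m), 2), -366), -365) = Add(Mul(Add(Mul(-6, Add(2, Mul(Rational(1, 4), Pow(3, Rational(1, 2))))), 2), -366), -365) = Add(Mul(Add(Add(-12, Mul(Rational(-3, 2), Pow(3, Rational(1, 2)))), 2), -366), -365) = Add(Mul(Add(-10, Mul(Rational(-3, 2), Pow(3, Rational(1, 2)))), -366), -365) = Add(Add(3660, Mul(549, Pow(3, Rational(1, 2)))), -365) = Add(3295, Mul(549, Pow(3, Rational(1, 2))))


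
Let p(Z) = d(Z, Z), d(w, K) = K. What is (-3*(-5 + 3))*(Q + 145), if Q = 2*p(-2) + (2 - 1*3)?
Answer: 840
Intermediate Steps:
p(Z) = Z
Q = -5 (Q = 2*(-2) + (2 - 1*3) = -4 + (2 - 3) = -4 - 1 = -5)
(-3*(-5 + 3))*(Q + 145) = (-3*(-5 + 3))*(-5 + 145) = -3*(-2)*140 = 6*140 = 840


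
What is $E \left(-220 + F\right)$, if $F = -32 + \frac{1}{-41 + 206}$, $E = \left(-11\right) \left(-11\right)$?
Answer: $- \frac{457369}{15} \approx -30491.0$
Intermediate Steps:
$E = 121$
$F = - \frac{5279}{165}$ ($F = -32 + \frac{1}{165} = - \frac{5279}{165} \approx -31.994$)
$E \left(-220 + F\right) = 121 \left(-220 - \frac{5279}{165}\right) = 121 \left(- \frac{41579}{165}\right) = - \frac{457369}{15}$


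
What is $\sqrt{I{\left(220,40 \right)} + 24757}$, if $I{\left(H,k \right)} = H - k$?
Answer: $\sqrt{24937} \approx 157.91$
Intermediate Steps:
$\sqrt{I{\left(220,40 \right)} + 24757} = \sqrt{\left(220 - 40\right) + 24757} = \sqrt{180 + 24757} = \sqrt{24937}$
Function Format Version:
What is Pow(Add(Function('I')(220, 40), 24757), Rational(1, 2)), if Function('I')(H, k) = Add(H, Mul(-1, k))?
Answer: Pow(24937, Rational(1, 2)) ≈ 157.91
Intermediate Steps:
Pow(Add(Function('I')(220, 40), 24757), Rational(1, 2)) = Pow(Add(Add(220, Mul(-1, 40)), 24757), Rational(1, 2)) = Pow(Add(Add(220, -40), 24757), Rational(1, 2)) = Pow(Add(180, 24757), Rational(1, 2)) = Pow(24937, Rational(1, 2))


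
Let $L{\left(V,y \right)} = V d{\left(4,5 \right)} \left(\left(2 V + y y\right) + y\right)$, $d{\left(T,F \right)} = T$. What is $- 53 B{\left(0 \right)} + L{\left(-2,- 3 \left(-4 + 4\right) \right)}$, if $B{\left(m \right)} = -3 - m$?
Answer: $191$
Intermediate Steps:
$L{\left(V,y \right)} = 4 V \left(y + y^{2} + 2 V\right)$ ($L{\left(V,y \right)} = V 4 \left(\left(2 V + y y\right) + y\right) = 4 V \left(\left(2 V + y^{2}\right) + y\right) = 4 V \left(\left(y^{2} + 2 V\right) + y\right) = 4 V \left(y + y^{2} + 2 V\right)$)
$- 53 B{\left(0 \right)} + L{\left(-2,- 3 \left(-4 + 4\right) \right)} = - 53 \left(-3 - 0\right) + 4 \left(-2\right) \left(- 3 \left(-4 + 4\right) + \left(- 3 \left(-4 + 4\right)\right)^{2} + 2 \left(-2\right)\right) = - 53 \left(-3 + 0\right) + 4 \left(-2\right) \left(\left(-3\right) 0 + \left(\left(-3\right) 0\right)^{2} - 4\right) = \left(-53\right) \left(-3\right) + 4 \left(-2\right) \left(0 + 0^{2} - 4\right) = 159 + 4 \left(-2\right) \left(0 + 0 - 4\right) = 159 + 4 \left(-2\right) \left(-4\right) = 159 + 32 = 191$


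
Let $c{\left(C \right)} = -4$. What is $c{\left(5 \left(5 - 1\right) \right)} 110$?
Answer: $-440$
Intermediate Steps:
$c{\left(5 \left(5 - 1\right) \right)} 110 = \left(-4\right) 110 = -440$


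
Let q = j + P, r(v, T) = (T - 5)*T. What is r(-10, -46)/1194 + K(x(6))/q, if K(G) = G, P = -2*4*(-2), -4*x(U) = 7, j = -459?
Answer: 694245/352628 ≈ 1.9688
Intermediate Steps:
x(U) = -7/4 (x(U) = -1/4*7 = -7/4)
P = 16 (P = -8*(-2) = 16)
r(v, T) = T*(-5 + T) (r(v, T) = (-5 + T)*T = T*(-5 + T))
q = -443 (q = -459 + 16 = -443)
r(-10, -46)/1194 + K(x(6))/q = -46*(-5 - 46)/1194 - 7/4/(-443) = -46*(-51)*(1/1194) - 7/4*(-1/443) = 2346*(1/1194) + 7/1772 = 391/199 + 7/1772 = 694245/352628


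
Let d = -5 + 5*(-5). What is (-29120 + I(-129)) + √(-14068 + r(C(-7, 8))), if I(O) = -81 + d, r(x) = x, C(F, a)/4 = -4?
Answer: -29231 + 2*I*√3521 ≈ -29231.0 + 118.68*I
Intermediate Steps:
C(F, a) = -16 (C(F, a) = 4*(-4) = -16)
d = -30 (d = -5 - 25 = -30)
I(O) = -111 (I(O) = -81 - 30 = -111)
(-29120 + I(-129)) + √(-14068 + r(C(-7, 8))) = (-29120 - 111) + √(-14068 - 16) = -29231 + √(-14084) = -29231 + 2*I*√3521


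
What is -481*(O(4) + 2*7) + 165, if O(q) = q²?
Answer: -14265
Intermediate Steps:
-481*(O(4) + 2*7) + 165 = -481*(4² + 2*7) + 165 = -481*(16 + 14) + 165 = -481*30 + 165 = -14430 + 165 = -14265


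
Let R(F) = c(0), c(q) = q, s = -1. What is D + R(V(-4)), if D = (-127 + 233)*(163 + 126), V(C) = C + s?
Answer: 30634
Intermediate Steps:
V(C) = -1 + C (V(C) = C - 1 = -1 + C)
R(F) = 0
D = 30634 (D = 106*289 = 30634)
D + R(V(-4)) = 30634 + 0 = 30634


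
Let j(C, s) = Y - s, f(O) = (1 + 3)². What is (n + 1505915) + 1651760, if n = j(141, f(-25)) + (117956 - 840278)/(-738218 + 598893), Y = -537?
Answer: 439866744972/139325 ≈ 3.1571e+6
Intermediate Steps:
f(O) = 16 (f(O) = 4² = 16)
j(C, s) = -537 - s
n = -76324403/139325 (n = (-537 - 1*16) + (117956 - 840278)/(-738218 + 598893) = (-537 - 16) - 722322/(-139325) = -553 - 722322*(-1/139325) = -553 + 722322/139325 = -76324403/139325 ≈ -547.82)
(n + 1505915) + 1651760 = (-76324403/139325 + 1505915) + 1651760 = 209735282972/139325 + 1651760 = 439866744972/139325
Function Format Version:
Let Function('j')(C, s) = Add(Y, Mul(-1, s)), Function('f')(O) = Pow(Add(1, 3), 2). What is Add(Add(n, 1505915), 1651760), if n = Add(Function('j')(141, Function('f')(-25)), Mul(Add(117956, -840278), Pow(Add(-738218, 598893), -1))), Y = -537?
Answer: Rational(439866744972, 139325) ≈ 3.1571e+6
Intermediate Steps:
Function('f')(O) = 16 (Function('f')(O) = Pow(4, 2) = 16)
Function('j')(C, s) = Add(-537, Mul(-1, s))
n = Rational(-76324403, 139325) (n = Add(Add(-537, Mul(-1, 16)), Mul(Add(117956, -840278), Pow(Add(-738218, 598893), -1))) = Add(Add(-537, -16), Mul(-722322, Pow(-139325, -1))) = Add(-553, Mul(-722322, Rational(-1, 139325))) = Add(-553, Rational(722322, 139325)) = Rational(-76324403, 139325) ≈ -547.82)
Add(Add(n, 1505915), 1651760) = Add(Add(Rational(-76324403, 139325), 1505915), 1651760) = Add(Rational(209735282972, 139325), 1651760) = Rational(439866744972, 139325)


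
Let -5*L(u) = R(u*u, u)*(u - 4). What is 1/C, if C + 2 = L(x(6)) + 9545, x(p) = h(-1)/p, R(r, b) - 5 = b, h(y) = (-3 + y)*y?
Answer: 9/85921 ≈ 0.00010475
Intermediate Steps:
h(y) = y*(-3 + y)
R(r, b) = 5 + b
x(p) = 4/p (x(p) = (-(-3 - 1))/p = (-1*(-4))/p = 4/p)
L(u) = -(-4 + u)*(5 + u)/5 (L(u) = -(5 + u)*(u - 4)/5 = -(5 + u)*(-4 + u)/5 = -(-4 + u)*(5 + u)/5)
C = 85921/9 (C = -2 + ((4 - 4/(5*6) - (4/6)²/5) + 9545) = -2 + ((4 - 4/(5*6) - (4*(⅙))²/5) + 9545) = -2 + ((4 - ⅕*⅔ - (⅔)²/5) + 9545) = -2 + ((4 - 2/15 - ⅕*4/9) + 9545) = -2 + ((4 - 2/15 - 4/45) + 9545) = -2 + (34/9 + 9545) = -2 + 85939/9 = 85921/9 ≈ 9546.8)
1/C = 1/(85921/9) = 9/85921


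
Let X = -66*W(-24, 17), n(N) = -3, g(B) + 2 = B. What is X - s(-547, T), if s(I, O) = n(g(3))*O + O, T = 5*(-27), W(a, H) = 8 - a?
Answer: -2382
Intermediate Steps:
g(B) = -2 + B
X = -2112 (X = -66*(8 - 1*(-24)) = -66*(8 + 24) = -66*32 = -2112)
T = -135
s(I, O) = -2*O (s(I, O) = -3*O + O = -2*O)
X - s(-547, T) = -2112 - (-2)*(-135) = -2112 - 1*270 = -2112 - 270 = -2382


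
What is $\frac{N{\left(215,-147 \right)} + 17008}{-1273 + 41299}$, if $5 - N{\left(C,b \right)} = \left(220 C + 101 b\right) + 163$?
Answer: $- \frac{743}{1906} \approx -0.38982$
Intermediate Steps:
$N{\left(C,b \right)} = -158 - 220 C - 101 b$ ($N{\left(C,b \right)} = 5 - \left(\left(220 C + 101 b\right) + 163\right) = 5 - \left(\left(101 b + 220 C\right) + 163\right) = 5 - \left(163 + 101 b + 220 C\right) = -158 - 220 C - 101 b$)
$\frac{N{\left(215,-147 \right)} + 17008}{-1273 + 41299} = \frac{\left(-158 - 47300 - -14847\right) + 17008}{-1273 + 41299} = \frac{\left(-158 - 47300 + 14847\right) + 17008}{40026} = \left(-32611 + 17008\right) \frac{1}{40026} = \left(-15603\right) \frac{1}{40026} = - \frac{743}{1906}$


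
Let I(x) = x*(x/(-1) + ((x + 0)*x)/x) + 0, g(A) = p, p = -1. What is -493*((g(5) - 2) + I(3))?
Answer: 1479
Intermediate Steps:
g(A) = -1
I(x) = 0 (I(x) = x*(x*(-1) + (x*x)/x) + 0 = x*(-x + x²/x) + 0 = x*(-x + x) + 0 = x*0 + 0 = 0 + 0 = 0)
-493*((g(5) - 2) + I(3)) = -493*((-1 - 2) + 0) = -493*(-3 + 0) = -493*(-3) = 1479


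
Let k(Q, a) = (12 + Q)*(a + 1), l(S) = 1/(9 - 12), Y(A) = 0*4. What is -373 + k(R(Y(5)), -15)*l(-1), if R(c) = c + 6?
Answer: -289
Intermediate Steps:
Y(A) = 0
R(c) = 6 + c
l(S) = -1/3 (l(S) = 1/(-3) = -1/3)
k(Q, a) = (1 + a)*(12 + Q) (k(Q, a) = (12 + Q)*(1 + a) = (1 + a)*(12 + Q))
-373 + k(R(Y(5)), -15)*l(-1) = -373 + (12 + (6 + 0) + 12*(-15) + (6 + 0)*(-15))*(-1/3) = -373 + (12 + 6 - 180 + 6*(-15))*(-1/3) = -373 + (12 + 6 - 180 - 90)*(-1/3) = -373 - 252*(-1/3) = -373 + 84 = -289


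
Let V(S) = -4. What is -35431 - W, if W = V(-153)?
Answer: -35427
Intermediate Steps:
W = -4
-35431 - W = -35431 - 1*(-4) = -35431 + 4 = -35427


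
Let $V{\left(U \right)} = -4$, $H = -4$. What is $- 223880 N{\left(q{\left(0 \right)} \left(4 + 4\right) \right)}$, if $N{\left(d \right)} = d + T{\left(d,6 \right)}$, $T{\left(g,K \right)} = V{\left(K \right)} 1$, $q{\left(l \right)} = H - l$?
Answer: $8059680$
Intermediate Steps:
$q{\left(l \right)} = -4 - l$
$T{\left(g,K \right)} = -4$ ($T{\left(g,K \right)} = \left(-4\right) 1 = -4$)
$N{\left(d \right)} = -4 + d$ ($N{\left(d \right)} = d - 4 = -4 + d$)
$- 223880 N{\left(q{\left(0 \right)} \left(4 + 4\right) \right)} = - 223880 \left(-4 + \left(-4 - 0\right) \left(4 + 4\right)\right) = - 223880 \left(-4 + \left(-4 + 0\right) 8\right) = - 223880 \left(-4 - 32\right) = \left(-223880\right) \left(-36\right) = 8059680$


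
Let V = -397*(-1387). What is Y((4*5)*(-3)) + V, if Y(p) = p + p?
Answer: 550519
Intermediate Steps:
V = 550639
Y(p) = 2*p
Y((4*5)*(-3)) + V = 2*((4*5)*(-3)) + 550639 = 2*(20*(-3)) + 550639 = 2*(-60) + 550639 = -120 + 550639 = 550519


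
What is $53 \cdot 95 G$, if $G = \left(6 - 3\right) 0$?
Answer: $0$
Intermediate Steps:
$G = 0$ ($G = 3 \cdot 0 = 0$)
$53 \cdot 95 G = 53 \cdot 95 \cdot 0 = 5035 \cdot 0 = 0$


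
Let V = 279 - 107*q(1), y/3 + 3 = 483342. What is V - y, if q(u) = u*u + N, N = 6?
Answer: -1450487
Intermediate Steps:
y = 1450017 (y = -9 + 3*483342 = -9 + 1450026 = 1450017)
q(u) = 6 + u**2 (q(u) = u*u + 6 = u**2 + 6 = 6 + u**2)
V = -470 (V = 279 - 107*(6 + 1**2) = 279 - 107*(6 + 1) = 279 - 107*7 = 279 - 749 = -470)
V - y = -470 - 1*1450017 = -470 - 1450017 = -1450487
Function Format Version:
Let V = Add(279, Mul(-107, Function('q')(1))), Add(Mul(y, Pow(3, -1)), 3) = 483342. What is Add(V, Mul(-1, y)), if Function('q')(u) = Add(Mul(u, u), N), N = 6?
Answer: -1450487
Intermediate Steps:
y = 1450017 (y = Add(-9, Mul(3, 483342)) = Add(-9, 1450026) = 1450017)
Function('q')(u) = Add(6, Pow(u, 2)) (Function('q')(u) = Add(Mul(u, u), 6) = Add(Pow(u, 2), 6) = Add(6, Pow(u, 2)))
V = -470 (V = Add(279, Mul(-107, Add(6, Pow(1, 2)))) = Add(279, Mul(-107, Add(6, 1))) = Add(279, Mul(-107, 7)) = Add(279, -749) = -470)
Add(V, Mul(-1, y)) = Add(-470, Mul(-1, 1450017)) = Add(-470, -1450017) = -1450487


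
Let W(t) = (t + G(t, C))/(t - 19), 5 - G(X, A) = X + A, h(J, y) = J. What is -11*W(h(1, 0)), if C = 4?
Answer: 11/18 ≈ 0.61111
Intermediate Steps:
G(X, A) = 5 - A - X (G(X, A) = 5 - (X + A) = 5 - (A + X) = 5 + (-A - X) = 5 - A - X)
W(t) = 1/(-19 + t) (W(t) = (t + (5 - 1*4 - t))/(t - 19) = (t + (5 - 4 - t))/(-19 + t) = (t + (1 - t))/(-19 + t) = 1/(-19 + t))
-11*W(h(1, 0)) = -11/(-19 + 1) = -11/(-18) = -11*(-1/18) = 11/18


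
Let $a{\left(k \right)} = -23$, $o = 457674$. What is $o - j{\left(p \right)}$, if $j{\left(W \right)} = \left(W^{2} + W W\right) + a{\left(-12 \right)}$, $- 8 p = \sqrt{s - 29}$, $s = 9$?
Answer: $\frac{3661581}{8} \approx 4.577 \cdot 10^{5}$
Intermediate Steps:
$p = - \frac{i \sqrt{5}}{4}$ ($p = - \frac{\sqrt{9 - 29}}{8} = - \frac{\sqrt{-20}}{8} = - \frac{2 i \sqrt{5}}{8} = - \frac{i \sqrt{5}}{4} \approx - 0.55902 i$)
$j{\left(W \right)} = -23 + 2 W^{2}$ ($j{\left(W \right)} = \left(W^{2} + W W\right) - 23 = \left(W^{2} + W^{2}\right) - 23 = 2 W^{2} - 23 = -23 + 2 W^{2}$)
$o - j{\left(p \right)} = 457674 - \left(-23 + 2 \left(- \frac{i \sqrt{5}}{4}\right)^{2}\right) = 457674 - \left(-23 + 2 \left(- \frac{5}{16}\right)\right) = 457674 - \left(-23 - \frac{5}{8}\right) = 457674 - - \frac{189}{8} = 457674 + \frac{189}{8} = \frac{3661581}{8}$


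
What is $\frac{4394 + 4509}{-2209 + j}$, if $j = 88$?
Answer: $- \frac{8903}{2121} \approx -4.1975$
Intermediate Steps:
$\frac{4394 + 4509}{-2209 + j} = \frac{4394 + 4509}{-2209 + 88} = \frac{8903}{-2121} = 8903 \left(- \frac{1}{2121}\right) = - \frac{8903}{2121}$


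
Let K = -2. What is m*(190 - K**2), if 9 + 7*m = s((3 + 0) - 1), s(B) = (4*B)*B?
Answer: 186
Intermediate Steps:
s(B) = 4*B**2
m = 1 (m = -9/7 + (4*((3 + 0) - 1)**2)/7 = -9/7 + (4*(3 - 1)**2)/7 = -9/7 + (4*2**2)/7 = -9/7 + (4*4)/7 = -9/7 + (1/7)*16 = -9/7 + 16/7 = 1)
m*(190 - K**2) = 1*(190 - 1*(-2)**2) = 1*(190 - 1*4) = 1*(190 - 4) = 1*186 = 186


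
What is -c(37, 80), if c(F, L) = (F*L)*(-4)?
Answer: 11840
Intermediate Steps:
c(F, L) = -4*F*L
-c(37, 80) = -(-4)*37*80 = -1*(-11840) = 11840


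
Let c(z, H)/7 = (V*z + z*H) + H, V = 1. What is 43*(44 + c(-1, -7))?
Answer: 1591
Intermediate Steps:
c(z, H) = 7*H + 7*z + 7*H*z (c(z, H) = 7*((1*z + z*H) + H) = 7*((z + H*z) + H) = 7*(H + z + H*z) = 7*H + 7*z + 7*H*z)
43*(44 + c(-1, -7)) = 43*(44 + (7*(-7) + 7*(-1) + 7*(-7)*(-1))) = 43*(44 + (-49 - 7 + 49)) = 43*(44 - 7) = 43*37 = 1591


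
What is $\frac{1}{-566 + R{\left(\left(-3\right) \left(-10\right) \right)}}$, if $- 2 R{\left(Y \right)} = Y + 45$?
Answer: $- \frac{2}{1207} \approx -0.001657$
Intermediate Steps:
$R{\left(Y \right)} = - \frac{45}{2} - \frac{Y}{2}$ ($R{\left(Y \right)} = - \frac{Y + 45}{2} = - \frac{45 + Y}{2} = - \frac{45}{2} - \frac{Y}{2}$)
$\frac{1}{-566 + R{\left(\left(-3\right) \left(-10\right) \right)}} = \frac{1}{-566 - \left(\frac{45}{2} + \frac{\left(-3\right) \left(-10\right)}{2}\right)} = \frac{1}{-566 - \frac{75}{2}} = \frac{1}{- \frac{1207}{2}} = - \frac{2}{1207}$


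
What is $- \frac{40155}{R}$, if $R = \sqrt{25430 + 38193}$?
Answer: $- \frac{40155 \sqrt{63623}}{63623} \approx -159.2$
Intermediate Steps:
$R = \sqrt{63623} \approx 252.24$
$- \frac{40155}{R} = - \frac{40155}{\sqrt{63623}} = - 40155 \frac{\sqrt{63623}}{63623} = - \frac{40155 \sqrt{63623}}{63623}$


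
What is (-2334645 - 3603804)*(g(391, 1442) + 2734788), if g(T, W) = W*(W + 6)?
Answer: -28639975590996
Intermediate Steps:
g(T, W) = W*(6 + W)
(-2334645 - 3603804)*(g(391, 1442) + 2734788) = (-2334645 - 3603804)*(1442*(6 + 1442) + 2734788) = -5938449*(1442*1448 + 2734788) = -5938449*(2088016 + 2734788) = -5938449*4822804 = -28639975590996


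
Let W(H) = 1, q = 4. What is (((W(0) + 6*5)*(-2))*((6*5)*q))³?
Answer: -411830784000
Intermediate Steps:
(((W(0) + 6*5)*(-2))*((6*5)*q))³ = (((1 + 6*5)*(-2))*((6*5)*4))³ = (((1 + 30)*(-2))*(30*4))³ = ((31*(-2))*120)³ = (-62*120)³ = (-7440)³ = -411830784000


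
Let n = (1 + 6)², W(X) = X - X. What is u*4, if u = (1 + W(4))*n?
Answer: 196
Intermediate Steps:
W(X) = 0
n = 49 (n = 7² = 49)
u = 49 (u = (1 + 0)*49 = 1*49 = 49)
u*4 = 49*4 = 196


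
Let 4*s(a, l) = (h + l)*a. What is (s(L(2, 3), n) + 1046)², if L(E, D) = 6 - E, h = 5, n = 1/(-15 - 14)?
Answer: 928908484/841 ≈ 1.1045e+6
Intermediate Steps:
n = -1/29 (n = 1/(-29) = -1/29 ≈ -0.034483)
s(a, l) = a*(5 + l)/4 (s(a, l) = ((5 + l)*a)/4 = (a*(5 + l))/4 = a*(5 + l)/4)
(s(L(2, 3), n) + 1046)² = ((6 - 1*2)*(5 - 1/29)/4 + 1046)² = ((¼)*(6 - 2)*(144/29) + 1046)² = ((¼)*4*(144/29) + 1046)² = (144/29 + 1046)² = (30478/29)² = 928908484/841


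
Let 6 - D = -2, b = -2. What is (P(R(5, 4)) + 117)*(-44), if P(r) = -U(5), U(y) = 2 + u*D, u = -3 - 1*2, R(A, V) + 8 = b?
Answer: -6820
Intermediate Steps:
R(A, V) = -10 (R(A, V) = -8 - 2 = -10)
u = -5 (u = -3 - 2 = -5)
D = 8 (D = 6 - 1*(-2) = 6 + 2 = 8)
U(y) = -38 (U(y) = 2 - 5*8 = 2 - 40 = -38)
P(r) = 38 (P(r) = -1*(-38) = 38)
(P(R(5, 4)) + 117)*(-44) = (38 + 117)*(-44) = 155*(-44) = -6820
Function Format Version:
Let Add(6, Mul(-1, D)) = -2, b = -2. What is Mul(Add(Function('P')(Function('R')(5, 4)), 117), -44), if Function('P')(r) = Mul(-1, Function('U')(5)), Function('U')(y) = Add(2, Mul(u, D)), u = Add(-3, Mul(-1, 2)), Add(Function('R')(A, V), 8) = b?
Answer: -6820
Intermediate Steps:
Function('R')(A, V) = -10 (Function('R')(A, V) = Add(-8, -2) = -10)
u = -5 (u = Add(-3, -2) = -5)
D = 8 (D = Add(6, Mul(-1, -2)) = Add(6, 2) = 8)
Function('U')(y) = -38 (Function('U')(y) = Add(2, Mul(-5, 8)) = Add(2, -40) = -38)
Function('P')(r) = 38 (Function('P')(r) = Mul(-1, -38) = 38)
Mul(Add(Function('P')(Function('R')(5, 4)), 117), -44) = Mul(Add(38, 117), -44) = Mul(155, -44) = -6820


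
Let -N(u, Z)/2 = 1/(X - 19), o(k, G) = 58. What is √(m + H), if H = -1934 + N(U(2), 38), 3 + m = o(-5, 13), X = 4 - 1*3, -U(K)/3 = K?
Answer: I*√16910/3 ≈ 43.346*I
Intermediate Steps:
U(K) = -3*K
X = 1 (X = 4 - 3 = 1)
m = 55 (m = -3 + 58 = 55)
N(u, Z) = ⅑ (N(u, Z) = -2/(1 - 19) = -2/(-18) = -2*(-1/18) = ⅑)
H = -17405/9 (H = -1934 + ⅑ = -17405/9 ≈ -1933.9)
√(m + H) = √(55 - 17405/9) = √(-16910/9) = I*√16910/3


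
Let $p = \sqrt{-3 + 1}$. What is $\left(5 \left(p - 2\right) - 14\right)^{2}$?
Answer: $526 - 240 i \sqrt{2} \approx 526.0 - 339.41 i$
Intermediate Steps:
$p = i \sqrt{2}$ ($p = \sqrt{-2} = i \sqrt{2} \approx 1.4142 i$)
$\left(5 \left(p - 2\right) - 14\right)^{2} = \left(5 \left(i \sqrt{2} - 2\right) - 14\right)^{2} = \left(5 \left(-2 + i \sqrt{2}\right) - 14\right)^{2} = \left(\left(-10 + 5 i \sqrt{2}\right) - 14\right)^{2} = \left(-24 + 5 i \sqrt{2}\right)^{2}$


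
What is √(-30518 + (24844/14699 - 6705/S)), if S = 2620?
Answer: I*√452633399580603399/3851138 ≈ 174.7*I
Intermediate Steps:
√(-30518 + (24844/14699 - 6705/S)) = √(-30518 + (24844/14699 - 6705/2620)) = √(-30518 + (24844*(1/14699) - 6705*1/2620)) = √(-30518 + (24844/14699 - 1341/524)) = √(-30518 - 6693103/7702276) = √(-235064752071/7702276) = I*√452633399580603399/3851138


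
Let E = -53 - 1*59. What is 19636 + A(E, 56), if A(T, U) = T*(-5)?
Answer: 20196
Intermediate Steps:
E = -112 (E = -53 - 59 = -112)
A(T, U) = -5*T
19636 + A(E, 56) = 19636 - 5*(-112) = 19636 + 560 = 20196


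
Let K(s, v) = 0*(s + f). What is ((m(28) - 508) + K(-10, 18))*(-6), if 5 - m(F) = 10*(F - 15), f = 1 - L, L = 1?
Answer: 3798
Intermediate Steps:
f = 0 (f = 1 - 1*1 = 1 - 1 = 0)
K(s, v) = 0 (K(s, v) = 0*(s + 0) = 0*s = 0)
m(F) = 155 - 10*F (m(F) = 5 - 10*(F - 15) = 5 - 10*(-15 + F) = 5 - (-150 + 10*F) = 5 + (150 - 10*F) = 155 - 10*F)
((m(28) - 508) + K(-10, 18))*(-6) = (((155 - 10*28) - 508) + 0)*(-6) = (((155 - 280) - 508) + 0)*(-6) = ((-125 - 508) + 0)*(-6) = (-633 + 0)*(-6) = -633*(-6) = 3798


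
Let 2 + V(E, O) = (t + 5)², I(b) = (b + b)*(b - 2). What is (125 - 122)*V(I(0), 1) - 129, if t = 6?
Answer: 228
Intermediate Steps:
I(b) = 2*b*(-2 + b) (I(b) = (2*b)*(-2 + b) = 2*b*(-2 + b))
V(E, O) = 119 (V(E, O) = -2 + (6 + 5)² = -2 + 11² = -2 + 121 = 119)
(125 - 122)*V(I(0), 1) - 129 = (125 - 122)*119 - 129 = 3*119 - 129 = 357 - 129 = 228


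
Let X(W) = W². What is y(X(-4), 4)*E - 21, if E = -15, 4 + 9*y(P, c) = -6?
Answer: -13/3 ≈ -4.3333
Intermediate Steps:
y(P, c) = -10/9 (y(P, c) = -4/9 + (⅑)*(-6) = -4/9 - ⅔ = -10/9)
y(X(-4), 4)*E - 21 = -10/9*(-15) - 21 = 50/3 - 21 = -13/3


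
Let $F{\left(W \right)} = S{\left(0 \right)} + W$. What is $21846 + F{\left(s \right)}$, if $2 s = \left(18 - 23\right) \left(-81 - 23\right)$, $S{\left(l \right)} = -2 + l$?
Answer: $22104$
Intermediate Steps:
$s = 260$ ($s = \frac{\left(18 - 23\right) \left(-81 - 23\right)}{2} = \frac{\left(-5\right) \left(-104\right)}{2} = \frac{1}{2} \cdot 520 = 260$)
$F{\left(W \right)} = -2 + W$ ($F{\left(W \right)} = \left(-2 + 0\right) + W = -2 + W$)
$21846 + F{\left(s \right)} = 21846 + \left(-2 + 260\right) = 21846 + 258 = 22104$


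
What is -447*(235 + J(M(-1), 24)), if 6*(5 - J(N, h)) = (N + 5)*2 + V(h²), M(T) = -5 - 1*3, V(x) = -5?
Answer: -216199/2 ≈ -1.0810e+5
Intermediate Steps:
M(T) = -8 (M(T) = -5 - 3 = -8)
J(N, h) = 25/6 - N/3 (J(N, h) = 5 - ((N + 5)*2 - 5)/6 = 5 - ((5 + N)*2 - 5)/6 = 5 - ((10 + 2*N) - 5)/6 = 5 - (5 + 2*N)/6 = 5 + (-⅚ - N/3) = 25/6 - N/3)
-447*(235 + J(M(-1), 24)) = -447*(235 + (25/6 - ⅓*(-8))) = -447*(235 + (25/6 + 8/3)) = -447*(235 + 41/6) = -447*1451/6 = -216199/2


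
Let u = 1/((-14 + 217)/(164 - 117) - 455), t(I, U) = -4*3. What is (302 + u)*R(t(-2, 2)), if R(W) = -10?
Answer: -31984585/10591 ≈ -3020.0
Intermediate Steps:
t(I, U) = -12
u = -47/21182 (u = 1/(203/47 - 455) = 1/(-21182/47) = -47/21182 ≈ -0.0022189)
(302 + u)*R(t(-2, 2)) = (302 - 47/21182)*(-10) = (6396917/21182)*(-10) = -31984585/10591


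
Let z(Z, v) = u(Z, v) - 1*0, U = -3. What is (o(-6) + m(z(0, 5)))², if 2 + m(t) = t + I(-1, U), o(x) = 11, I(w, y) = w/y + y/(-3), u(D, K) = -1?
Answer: 784/9 ≈ 87.111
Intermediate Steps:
I(w, y) = -y/3 + w/y (I(w, y) = w/y + y*(-⅓) = w/y - y/3 = -y/3 + w/y)
z(Z, v) = -1 (z(Z, v) = -1 - 1*0 = -1 + 0 = -1)
m(t) = -⅔ + t (m(t) = -2 + (t + (-⅓*(-3) - 1/(-3))) = -2 + (t + (1 - 1*(-⅓))) = -2 + (t + (1 + ⅓)) = -2 + (t + 4/3) = -2 + (4/3 + t) = -⅔ + t)
(o(-6) + m(z(0, 5)))² = (11 + (-⅔ - 1))² = (11 - 5/3)² = (28/3)² = 784/9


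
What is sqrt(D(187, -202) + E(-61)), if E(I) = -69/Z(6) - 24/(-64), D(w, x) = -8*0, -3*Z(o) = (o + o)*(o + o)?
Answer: sqrt(29)/4 ≈ 1.3463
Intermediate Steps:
Z(o) = -4*o**2/3 (Z(o) = -(o + o)*(o + o)/3 = -2*o*2*o/3 = -4*o**2/3)
D(w, x) = 0 (D(w, x) = -1*0 = 0)
E(I) = 29/16 (E(I) = -69/((-4/3*6**2)) - 24/(-64) = -69/((-4/3*36)) - 24*(-1/64) = -69/(-48) + 3/8 = -69*(-1/48) + 3/8 = 23/16 + 3/8 = 29/16)
sqrt(D(187, -202) + E(-61)) = sqrt(0 + 29/16) = sqrt(29/16) = sqrt(29)/4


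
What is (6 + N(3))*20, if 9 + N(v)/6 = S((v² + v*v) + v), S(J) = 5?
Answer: -360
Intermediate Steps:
N(v) = -24 (N(v) = -54 + 6*5 = -54 + 30 = -24)
(6 + N(3))*20 = (6 - 24)*20 = -18*20 = -360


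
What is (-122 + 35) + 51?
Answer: -36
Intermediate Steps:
(-122 + 35) + 51 = -87 + 51 = -36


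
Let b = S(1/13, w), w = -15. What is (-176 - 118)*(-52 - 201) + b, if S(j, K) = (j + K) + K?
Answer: 966577/13 ≈ 74352.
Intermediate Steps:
S(j, K) = j + 2*K (S(j, K) = (K + j) + K = j + 2*K)
b = -389/13 (b = 1/13 + 2*(-15) = 1/13 - 30 = -389/13 ≈ -29.923)
(-176 - 118)*(-52 - 201) + b = (-176 - 118)*(-52 - 201) - 389/13 = -294*(-253) - 389/13 = 74382 - 389/13 = 966577/13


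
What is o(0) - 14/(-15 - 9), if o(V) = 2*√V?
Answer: 7/12 ≈ 0.58333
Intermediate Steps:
o(0) - 14/(-15 - 9) = 2*√0 - 14/(-15 - 9) = 2*0 - 14/(-24) = 0 - 1/24*(-14) = 0 + 7/12 = 7/12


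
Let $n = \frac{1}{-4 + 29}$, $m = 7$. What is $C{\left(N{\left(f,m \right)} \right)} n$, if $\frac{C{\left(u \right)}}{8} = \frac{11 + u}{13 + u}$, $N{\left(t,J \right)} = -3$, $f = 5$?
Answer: $\frac{32}{125} \approx 0.256$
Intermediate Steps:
$n = \frac{1}{25} \approx 0.04$
$C{\left(u \right)} = \frac{8 \left(11 + u\right)}{13 + u}$ ($C{\left(u \right)} = 8 \frac{11 + u}{13 + u} = \frac{8 \left(11 + u\right)}{13 + u}$)
$C{\left(N{\left(f,m \right)} \right)} n = \frac{8 \left(11 - 3\right)}{13 - 3} \cdot \frac{1}{25} = 8 \cdot \frac{1}{10} \cdot 8 \cdot \frac{1}{25} = \frac{32}{5} \cdot \frac{1}{25} = \frac{32}{125}$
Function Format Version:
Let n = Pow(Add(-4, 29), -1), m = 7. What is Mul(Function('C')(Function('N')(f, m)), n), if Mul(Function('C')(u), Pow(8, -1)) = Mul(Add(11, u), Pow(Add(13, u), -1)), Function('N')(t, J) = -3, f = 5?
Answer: Rational(32, 125) ≈ 0.25600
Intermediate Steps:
n = Rational(1, 25) (n = Pow(25, -1) = Rational(1, 25) ≈ 0.040000)
Function('C')(u) = Mul(8, Pow(Add(13, u), -1), Add(11, u)) (Function('C')(u) = Mul(8, Mul(Add(11, u), Pow(Add(13, u), -1))) = Mul(8, Mul(Pow(Add(13, u), -1), Add(11, u))) = Mul(8, Pow(Add(13, u), -1), Add(11, u)))
Mul(Function('C')(Function('N')(f, m)), n) = Mul(Mul(8, Pow(Add(13, -3), -1), Add(11, -3)), Rational(1, 25)) = Mul(Mul(8, Pow(10, -1), 8), Rational(1, 25)) = Mul(Mul(8, Rational(1, 10), 8), Rational(1, 25)) = Mul(Rational(32, 5), Rational(1, 25)) = Rational(32, 125)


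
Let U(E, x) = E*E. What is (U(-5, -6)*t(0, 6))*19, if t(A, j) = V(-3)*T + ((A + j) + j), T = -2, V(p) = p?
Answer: 8550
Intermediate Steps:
U(E, x) = E²
t(A, j) = 6 + A + 2*j (t(A, j) = -3*(-2) + ((A + j) + j) = 6 + (A + 2*j) = 6 + A + 2*j)
(U(-5, -6)*t(0, 6))*19 = ((-5)²*(6 + 0 + 2*6))*19 = (25*(6 + 0 + 12))*19 = (25*18)*19 = 450*19 = 8550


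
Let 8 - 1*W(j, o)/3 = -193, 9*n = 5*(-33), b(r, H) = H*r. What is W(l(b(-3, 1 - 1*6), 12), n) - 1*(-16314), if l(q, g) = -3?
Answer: 16917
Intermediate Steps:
n = -55/3 (n = (5*(-33))/9 = (1/9)*(-165) = -55/3 ≈ -18.333)
W(j, o) = 603 (W(j, o) = 24 - 3*(-193) = 24 + 579 = 603)
W(l(b(-3, 1 - 1*6), 12), n) - 1*(-16314) = 603 - 1*(-16314) = 603 + 16314 = 16917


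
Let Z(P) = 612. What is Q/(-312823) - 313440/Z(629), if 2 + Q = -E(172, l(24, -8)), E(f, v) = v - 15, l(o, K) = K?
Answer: -1167276833/2279139 ≈ -512.16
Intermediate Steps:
E(f, v) = -15 + v
Q = 21 (Q = -2 - (-15 - 8) = -2 - 1*(-23) = -2 + 23 = 21)
Q/(-312823) - 313440/Z(629) = 21/(-312823) - 313440/612 = 21*(-1/312823) - 313440*1/612 = -3/44689 - 26120/51 = -1167276833/2279139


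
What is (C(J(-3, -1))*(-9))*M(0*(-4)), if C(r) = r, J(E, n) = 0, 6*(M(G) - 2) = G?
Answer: 0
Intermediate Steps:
M(G) = 2 + G/6
(C(J(-3, -1))*(-9))*M(0*(-4)) = (0*(-9))*(2 + (0*(-4))/6) = 0*(2 + (1/6)*0) = 0*(2 + 0) = 0*2 = 0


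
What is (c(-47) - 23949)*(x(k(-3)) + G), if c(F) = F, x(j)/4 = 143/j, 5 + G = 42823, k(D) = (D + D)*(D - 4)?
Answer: -3083362592/3 ≈ -1.0278e+9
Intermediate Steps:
k(D) = 2*D*(-4 + D) (k(D) = (2*D)*(-4 + D) = 2*D*(-4 + D))
G = 42818 (G = -5 + 42823 = 42818)
x(j) = 572/j (x(j) = 4*(143/j) = 572/j)
(c(-47) - 23949)*(x(k(-3)) + G) = (-47 - 23949)*(572/((2*(-3)*(-4 - 3))) + 42818) = -23996*(572/((2*(-3)*(-7))) + 42818) = -23996*(572/42 + 42818) = -23996*(572*(1/42) + 42818) = -23996*(286/21 + 42818) = -23996*899464/21 = -3083362592/3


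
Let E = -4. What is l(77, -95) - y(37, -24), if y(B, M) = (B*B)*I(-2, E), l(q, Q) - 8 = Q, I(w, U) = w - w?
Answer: -87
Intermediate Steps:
I(w, U) = 0
l(q, Q) = 8 + Q
y(B, M) = 0 (y(B, M) = (B*B)*0 = B²*0 = 0)
l(77, -95) - y(37, -24) = (8 - 95) - 1*0 = -87 + 0 = -87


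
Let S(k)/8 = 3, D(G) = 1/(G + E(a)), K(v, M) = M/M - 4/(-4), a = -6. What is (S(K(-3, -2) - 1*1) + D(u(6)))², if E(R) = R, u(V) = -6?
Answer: 82369/144 ≈ 572.01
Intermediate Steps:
K(v, M) = 2 (K(v, M) = 1 - 4*(-¼) = 1 + 1 = 2)
D(G) = 1/(-6 + G) (D(G) = 1/(G - 6) = 1/(-6 + G))
S(k) = 24 (S(k) = 8*3 = 24)
(S(K(-3, -2) - 1*1) + D(u(6)))² = (24 + 1/(-6 - 6))² = (24 + 1/(-12))² = (24 - 1/12)² = (287/12)² = 82369/144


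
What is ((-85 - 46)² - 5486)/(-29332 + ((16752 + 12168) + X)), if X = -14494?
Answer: -11675/14906 ≈ -0.78324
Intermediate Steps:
((-85 - 46)² - 5486)/(-29332 + ((16752 + 12168) + X)) = ((-85 - 46)² - 5486)/(-29332 + ((16752 + 12168) - 14494)) = ((-131)² - 5486)/(-29332 + (28920 - 14494)) = (17161 - 5486)/(-29332 + 14426) = 11675/(-14906) = 11675*(-1/14906) = -11675/14906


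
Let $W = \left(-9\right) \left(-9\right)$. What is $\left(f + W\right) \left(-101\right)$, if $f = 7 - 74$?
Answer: $-1414$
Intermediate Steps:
$W = 81$
$f = -67$ ($f = 7 - 74 = -67$)
$\left(f + W\right) \left(-101\right) = \left(-67 + 81\right) \left(-101\right) = 14 \left(-101\right) = -1414$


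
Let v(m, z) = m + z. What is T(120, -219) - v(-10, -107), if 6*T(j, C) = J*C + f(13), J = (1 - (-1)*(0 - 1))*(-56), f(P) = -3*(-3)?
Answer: 237/2 ≈ 118.50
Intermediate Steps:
f(P) = 9
J = 0 (J = (1 - (-1)*(-1))*(-56) = (1 - 1*1)*(-56) = (1 - 1)*(-56) = 0*(-56) = 0)
T(j, C) = 3/2 (T(j, C) = (0*C + 9)/6 = (0 + 9)/6 = (1/6)*9 = 3/2)
T(120, -219) - v(-10, -107) = 3/2 - (-10 - 107) = 3/2 - 1*(-117) = 3/2 + 117 = 237/2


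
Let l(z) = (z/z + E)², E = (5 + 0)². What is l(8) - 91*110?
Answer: -9334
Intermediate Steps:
E = 25 (E = 5² = 25)
l(z) = 676 (l(z) = (z/z + 25)² = (1 + 25)² = 26² = 676)
l(8) - 91*110 = 676 - 91*110 = 676 - 10010 = -9334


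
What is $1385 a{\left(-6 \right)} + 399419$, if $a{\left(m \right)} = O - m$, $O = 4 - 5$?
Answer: $406344$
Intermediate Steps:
$O = -1$
$a{\left(m \right)} = -1 - m$
$1385 a{\left(-6 \right)} + 399419 = 1385 \left(-1 - -6\right) + 399419 = 1385 \left(-1 + 6\right) + 399419 = 1385 \cdot 5 + 399419 = 6925 + 399419 = 406344$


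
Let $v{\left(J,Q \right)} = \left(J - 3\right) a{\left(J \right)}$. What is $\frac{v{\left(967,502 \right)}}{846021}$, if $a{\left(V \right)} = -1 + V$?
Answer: $\frac{310408}{282007} \approx 1.1007$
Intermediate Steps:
$v{\left(J,Q \right)} = \left(-1 + J\right) \left(-3 + J\right)$ ($v{\left(J,Q \right)} = \left(J - 3\right) \left(-1 + J\right) = \left(-3 + J\right) \left(-1 + J\right) = \left(-1 + J\right) \left(-3 + J\right)$)
$\frac{v{\left(967,502 \right)}}{846021} = \frac{\left(-1 + 967\right) \left(-3 + 967\right)}{846021} = 966 \cdot 964 \cdot \frac{1}{846021} = 931224 \cdot \frac{1}{846021} = \frac{310408}{282007}$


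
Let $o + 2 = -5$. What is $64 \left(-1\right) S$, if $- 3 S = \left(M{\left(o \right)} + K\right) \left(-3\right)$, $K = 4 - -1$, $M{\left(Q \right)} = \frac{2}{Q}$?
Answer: $- \frac{2112}{7} \approx -301.71$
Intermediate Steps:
$o = -7$ ($o = -2 - 5 = -7$)
$K = 5$ ($K = 4 + 1 = 5$)
$S = \frac{33}{7}$ ($S = - \frac{\left(\frac{2}{-7} + 5\right) \left(-3\right)}{3} = - \frac{\left(2 \left(- \frac{1}{7}\right) + 5\right) \left(-3\right)}{3} = - \frac{\left(- \frac{2}{7} + 5\right) \left(-3\right)}{3} = - \frac{\frac{33}{7} \left(-3\right)}{3} = \left(- \frac{1}{3}\right) \left(- \frac{99}{7}\right) = \frac{33}{7} \approx 4.7143$)
$64 \left(-1\right) S = 64 \left(-1\right) \frac{33}{7} = \left(-64\right) \frac{33}{7} = - \frac{2112}{7}$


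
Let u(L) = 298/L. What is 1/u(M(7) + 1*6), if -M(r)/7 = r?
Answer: -43/298 ≈ -0.14430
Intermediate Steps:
M(r) = -7*r
1/u(M(7) + 1*6) = 1/(298/(-7*7 + 1*6)) = 1/(298/(-49 + 6)) = 1/(298/(-43)) = 1/(298*(-1/43)) = 1/(-298/43) = -43/298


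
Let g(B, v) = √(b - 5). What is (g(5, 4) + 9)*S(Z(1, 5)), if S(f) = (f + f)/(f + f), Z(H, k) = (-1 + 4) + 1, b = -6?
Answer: 9 + I*√11 ≈ 9.0 + 3.3166*I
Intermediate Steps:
Z(H, k) = 4 (Z(H, k) = 3 + 1 = 4)
g(B, v) = I*√11 (g(B, v) = √(-6 - 5) = √(-11) = I*√11)
S(f) = 1 (S(f) = (2*f)/((2*f)) = (2*f)*(1/(2*f)) = 1)
(g(5, 4) + 9)*S(Z(1, 5)) = (I*√11 + 9)*1 = (9 + I*√11)*1 = 9 + I*√11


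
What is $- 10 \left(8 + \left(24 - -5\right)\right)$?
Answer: $-370$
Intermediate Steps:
$- 10 \left(8 + \left(24 - -5\right)\right) = - 10 \left(8 + \left(24 + 5\right)\right) = - 10 \left(8 + 29\right) = \left(-10\right) 37 = -370$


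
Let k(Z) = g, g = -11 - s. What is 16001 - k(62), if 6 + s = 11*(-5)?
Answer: 15951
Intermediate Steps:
s = -61 (s = -6 + 11*(-5) = -6 - 55 = -61)
g = 50 (g = -11 - 1*(-61) = -11 + 61 = 50)
k(Z) = 50
16001 - k(62) = 16001 - 1*50 = 16001 - 50 = 15951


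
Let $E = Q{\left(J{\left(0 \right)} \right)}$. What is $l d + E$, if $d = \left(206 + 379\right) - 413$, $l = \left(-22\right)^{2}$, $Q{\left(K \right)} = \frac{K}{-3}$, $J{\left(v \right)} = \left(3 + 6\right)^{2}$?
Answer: $83221$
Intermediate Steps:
$J{\left(v \right)} = 81$ ($J{\left(v \right)} = 9^{2} = 81$)
$Q{\left(K \right)} = - \frac{K}{3}$ ($Q{\left(K \right)} = K \left(- \frac{1}{3}\right) = - \frac{K}{3}$)
$l = 484$
$E = -27$ ($E = \left(- \frac{1}{3}\right) 81 = -27$)
$d = 172$ ($d = 585 - 413 = 172$)
$l d + E = 484 \cdot 172 - 27 = 83248 - 27 = 83221$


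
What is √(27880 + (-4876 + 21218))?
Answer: √44222 ≈ 210.29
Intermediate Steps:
√(27880 + (-4876 + 21218)) = √(27880 + 16342) = √44222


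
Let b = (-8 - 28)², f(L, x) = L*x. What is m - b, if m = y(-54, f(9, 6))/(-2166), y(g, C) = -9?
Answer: -935709/722 ≈ -1296.0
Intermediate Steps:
m = 3/722 (m = -9/(-2166) = -9*(-1/2166) = 3/722 ≈ 0.0041551)
b = 1296 (b = (-36)² = 1296)
m - b = 3/722 - 1*1296 = 3/722 - 1296 = -935709/722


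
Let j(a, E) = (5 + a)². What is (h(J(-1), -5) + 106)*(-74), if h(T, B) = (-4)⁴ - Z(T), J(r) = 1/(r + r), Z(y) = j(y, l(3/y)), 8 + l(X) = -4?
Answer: -50579/2 ≈ -25290.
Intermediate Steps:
l(X) = -12 (l(X) = -8 - 4 = -12)
Z(y) = (5 + y)²
J(r) = 1/(2*r)
h(T, B) = 256 - (5 + T)² (h(T, B) = (-4)⁴ - (5 + T)² = 256 - (5 + T)²)
(h(J(-1), -5) + 106)*(-74) = ((256 - (5 + (½)/(-1))²) + 106)*(-74) = ((256 - (5 + (½)*(-1))²) + 106)*(-74) = ((256 - (5 - ½)²) + 106)*(-74) = ((256 - (9/2)²) + 106)*(-74) = ((256 - 1*81/4) + 106)*(-74) = ((256 - 81/4) + 106)*(-74) = (943/4 + 106)*(-74) = (1367/4)*(-74) = -50579/2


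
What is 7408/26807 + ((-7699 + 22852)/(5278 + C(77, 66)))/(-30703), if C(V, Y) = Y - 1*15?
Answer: 1211663247625/4386061805609 ≈ 0.27625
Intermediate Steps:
C(V, Y) = -15 + Y (C(V, Y) = Y - 15 = -15 + Y)
7408/26807 + ((-7699 + 22852)/(5278 + C(77, 66)))/(-30703) = 7408/26807 + ((-7699 + 22852)/(5278 + (-15 + 66)))/(-30703) = 7408*(1/26807) + (15153/(5278 + 51))*(-1/30703) = 7408/26807 + (15153/5329)*(-1/30703) = 7408/26807 - 15153/163616287 = 1211663247625/4386061805609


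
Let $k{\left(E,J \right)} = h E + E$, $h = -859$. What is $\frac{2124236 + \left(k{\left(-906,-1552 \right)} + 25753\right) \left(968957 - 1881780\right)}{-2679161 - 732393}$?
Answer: $\frac{733086939887}{3411554} \approx 2.1488 \cdot 10^{5}$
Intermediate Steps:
$k{\left(E,J \right)} = - 858 E$ ($k{\left(E,J \right)} = - 859 E + E = - 858 E$)
$\frac{2124236 + \left(k{\left(-906,-1552 \right)} + 25753\right) \left(968957 - 1881780\right)}{-2679161 - 732393} = \frac{2124236 + \left(\left(-858\right) \left(-906\right) + 25753\right) \left(968957 - 1881780\right)}{-2679161 - 732393} = \frac{2124236 + \left(777348 + 25753\right) \left(-912823\right)}{-3411554} = \left(2124236 + 803101 \left(-912823\right)\right) \left(- \frac{1}{3411554}\right) = \left(2124236 - 733089064123\right) \left(- \frac{1}{3411554}\right) = \left(-733086939887\right) \left(- \frac{1}{3411554}\right) = \frac{733086939887}{3411554}$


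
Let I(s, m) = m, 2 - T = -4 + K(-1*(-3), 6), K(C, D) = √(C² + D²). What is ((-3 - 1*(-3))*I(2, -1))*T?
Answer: 0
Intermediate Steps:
T = 6 - 3*√5 (T = 2 - (-4 + √((-1*(-3))² + 6²)) = 2 - (-4 + √(3² + 36)) = 2 - (-4 + √(9 + 36)) = 2 - (-4 + √45) = 2 - (-4 + 3*√5) = 2 + (4 - 3*√5) = 6 - 3*√5 ≈ -0.70820)
((-3 - 1*(-3))*I(2, -1))*T = ((-3 - 1*(-3))*(-1))*(6 - 3*√5) = ((-3 + 3)*(-1))*(6 - 3*√5) = (0*(-1))*(6 - 3*√5) = 0*(6 - 3*√5) = 0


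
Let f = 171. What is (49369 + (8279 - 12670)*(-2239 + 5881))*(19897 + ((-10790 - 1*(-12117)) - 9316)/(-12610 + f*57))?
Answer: -908302363634300/2863 ≈ -3.1726e+11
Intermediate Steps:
(49369 + (8279 - 12670)*(-2239 + 5881))*(19897 + ((-10790 - 1*(-12117)) - 9316)/(-12610 + f*57)) = (49369 + (8279 - 12670)*(-2239 + 5881))*(19897 + ((-10790 - 1*(-12117)) - 9316)/(-12610 + 171*57)) = (49369 - 4391*3642)*(19897 + ((-10790 + 12117) - 9316)/(-12610 + 9747)) = (49369 - 15992022)*(19897 + (1327 - 9316)/(-2863)) = -15942653*(19897 - 7989*(-1/2863)) = -15942653*(19897 + 7989/2863) = -15942653*56973100/2863 = -908302363634300/2863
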